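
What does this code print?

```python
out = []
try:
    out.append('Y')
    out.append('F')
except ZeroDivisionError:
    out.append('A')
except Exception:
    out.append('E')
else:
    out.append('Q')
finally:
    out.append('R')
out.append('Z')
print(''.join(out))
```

Execution trace: 'Y' (try body) → 'F' (try body, no exception) → 'Q' (else) → 'R' (finally) → 'Z' (after the try/except). Output: YFQRZ

Answer: YFQRZ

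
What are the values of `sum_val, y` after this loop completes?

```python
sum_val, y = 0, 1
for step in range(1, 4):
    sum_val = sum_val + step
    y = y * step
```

Sum and factorial of 1 to 3
`sum_val, y` takes the values: (0, 1) → (1, 1) → (3, 1) → (3, 2) → (6, 2) → (6, 6)

Answer: 6, 6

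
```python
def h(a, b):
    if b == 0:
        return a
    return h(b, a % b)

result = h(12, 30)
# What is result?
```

h(12, 30) -> h(30, 12) -> h(12, 6) -> h(6, 0) -> 6

Answer: 6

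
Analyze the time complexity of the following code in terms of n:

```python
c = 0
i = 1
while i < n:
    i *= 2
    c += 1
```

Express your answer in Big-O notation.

Each loop level contributes: log n. Multiplying the contributions gives O(log n).

Answer: O(log n)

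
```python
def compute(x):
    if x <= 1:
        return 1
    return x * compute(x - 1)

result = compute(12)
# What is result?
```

compute(12) = 12 * 11 * 10 * 9 * 8 * 7 * 6 * 5 * 4 * 3 * 2 * 1 = 479001600

Answer: 479001600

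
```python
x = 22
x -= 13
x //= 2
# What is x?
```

Trace:
`x = 22` → x = 22
`x -= 13` → x = 9
`x //= 2` → x = 4
So x = 4

Answer: 4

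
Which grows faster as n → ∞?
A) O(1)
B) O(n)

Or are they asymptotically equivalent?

O(1) vs O(n): Higher order terms dominate.

Answer: B) O(n) grows faster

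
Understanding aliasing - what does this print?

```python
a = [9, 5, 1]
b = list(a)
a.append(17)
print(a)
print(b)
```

Key concept: list() constructor creates copy.
Step by step:
`a = [9, 5, 1]` → a = [9, 5, 1]
`b = list(a)` → b = [9, 5, 1]
`a.append(17)` → a = [9, 5, 1, 17]
`print(a)` → prints [9, 5, 1, 17]
`print(b)` → prints [9, 5, 1]

Answer:
[9, 5, 1, 17]
[9, 5, 1]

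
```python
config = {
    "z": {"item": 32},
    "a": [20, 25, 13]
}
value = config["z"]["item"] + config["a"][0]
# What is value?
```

Trace:
`config = { ...` → config = {'z': {'item': 32}, 'a': [20, 25, 13]}
`value = config["z"]["item"] + config["a"][0]` → value = 52
So value = 52

Answer: 52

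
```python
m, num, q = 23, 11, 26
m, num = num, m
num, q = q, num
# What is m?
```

Trace:
`m, num, q = 23, 11, 26` → m = 23; num = 11; q = 26
`m, num = num, m` → m = 11; num = 23
`num, q = q, num` → num = 26; q = 23
So m = 11

Answer: 11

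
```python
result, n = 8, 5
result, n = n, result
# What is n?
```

Trace:
`result, n = 8, 5` → result = 8; n = 5
`result, n = n, result` → result = 5; n = 8
So n = 8

Answer: 8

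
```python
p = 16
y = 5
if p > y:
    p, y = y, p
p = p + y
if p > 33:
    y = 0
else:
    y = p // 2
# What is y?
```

Trace:
`p = 16` → p = 16
`y = 5` → y = 5
`if p > y: ...` → p > y is True → p = 5; y = 16
`p = p + y` → p = 21
`if p > 33: ...` → p > 33 is False, take else branch → y = 10
So y = 10

Answer: 10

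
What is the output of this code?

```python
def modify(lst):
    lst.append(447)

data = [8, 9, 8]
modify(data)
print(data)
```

Key concept: function modifies passed list.
Step by step:
`data = [8, 9, 8]` → data = [8, 9, 8]
`modify(data)` → data = [8, 9, 8, 447]
`print(data)` → prints [8, 9, 8, 447]

Answer: [8, 9, 8, 447]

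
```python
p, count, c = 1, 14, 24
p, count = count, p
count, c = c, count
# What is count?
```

Trace:
`p, count, c = 1, 14, 24` → p = 1; count = 14; c = 24
`p, count = count, p` → p = 14; count = 1
`count, c = c, count` → count = 24; c = 1
So count = 24

Answer: 24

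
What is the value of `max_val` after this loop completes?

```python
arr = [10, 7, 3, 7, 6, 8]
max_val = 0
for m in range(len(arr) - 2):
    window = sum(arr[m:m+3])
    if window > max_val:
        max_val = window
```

Max sum of 3-element window in [10, 7, 3, 7, 6, 8]
`max_val` takes the values: 0 → 20 → 21

Answer: 21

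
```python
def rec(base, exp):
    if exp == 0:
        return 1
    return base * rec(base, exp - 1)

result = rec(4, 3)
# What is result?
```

rec(4, 3) = 4 * 4 * 4 = 64

Answer: 64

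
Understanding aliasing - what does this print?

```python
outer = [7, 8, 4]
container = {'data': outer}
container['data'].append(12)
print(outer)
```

Key concept: dict holds reference to list.
Step by step:
`outer = [7, 8, 4]` → outer = [7, 8, 4]
`container = {'data': outer}` → container = {'data': [7, 8, 4]}
`container['data'].append(12)` → outer = [7, 8, 4, 12]; container = {'data': [7, 8, 4, 12]}
`print(outer)` → prints [7, 8, 4, 12]

Answer: [7, 8, 4, 12]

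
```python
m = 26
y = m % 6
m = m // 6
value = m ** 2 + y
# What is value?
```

Trace:
`m = 26` → m = 26
`y = m % 6` → y = 2
`m = m // 6` → m = 4
`value = m ** 2 + y` → value = 18
So value = 18

Answer: 18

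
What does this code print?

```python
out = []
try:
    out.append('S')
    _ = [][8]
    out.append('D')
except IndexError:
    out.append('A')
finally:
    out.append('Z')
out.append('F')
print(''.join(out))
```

Execution trace: 'S' (try body) → 'A' (except IndexError) → 'Z' (finally) → 'F' (after the try/except). Output: SAZF

Answer: SAZF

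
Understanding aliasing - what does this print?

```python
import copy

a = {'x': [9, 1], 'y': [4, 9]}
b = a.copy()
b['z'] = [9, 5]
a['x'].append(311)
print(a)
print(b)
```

Key concept: shallow copy of dict with mutable values.
Step by step:
`a = {'x': [9, 1], 'y': [4, 9]}` → a = {'x': [9, 1], 'y': [4, 9]}
`b = a.copy()` → b = {'x': [9, 1], 'y': [4, 9]}
`b['z'] = [9, 5]` → b = {'x': [9, 1], 'y': [4, 9], 'z': [9, 5]}
`a['x'].append(311)` → a = {'x': [9, 1, 311], 'y': [4, 9]}; b = {'x': [9, 1, 311], 'y': [4, 9], 'z': [9, 5]}
`print(a)` → prints {'x': [9, 1, 311], 'y': [4, 9]}
`print(b)` → prints {'x': [9, 1, 311], 'y': [4, 9], 'z': [9, 5]}

Answer:
{'x': [9, 1, 311], 'y': [4, 9]}
{'x': [9, 1, 311], 'y': [4, 9], 'z': [9, 5]}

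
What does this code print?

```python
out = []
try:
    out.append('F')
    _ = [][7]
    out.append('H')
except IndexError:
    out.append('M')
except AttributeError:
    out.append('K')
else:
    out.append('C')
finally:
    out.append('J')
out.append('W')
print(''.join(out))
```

Execution trace: 'F' (try body) → 'M' (except IndexError) → 'J' (finally) → 'W' (after the try/except). Output: FMJW

Answer: FMJW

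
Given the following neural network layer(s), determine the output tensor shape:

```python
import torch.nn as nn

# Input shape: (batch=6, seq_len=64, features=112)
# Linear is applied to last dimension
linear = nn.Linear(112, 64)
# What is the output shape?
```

Input: (6, 64, 112) -> Output: (6, 64, 64)

Answer: (6, 64, 64)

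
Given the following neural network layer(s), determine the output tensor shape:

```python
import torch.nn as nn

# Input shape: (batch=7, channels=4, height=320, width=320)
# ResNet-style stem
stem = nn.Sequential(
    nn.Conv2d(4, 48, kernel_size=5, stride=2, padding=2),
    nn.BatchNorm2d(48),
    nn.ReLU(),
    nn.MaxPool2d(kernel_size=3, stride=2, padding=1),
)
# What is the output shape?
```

Input: (7, 4, 320, 320) -> after Conv2d 5x5 stride=2: (7, 48, 160, 160) -> Output: (7, 48, 80, 80)

Answer: (7, 48, 80, 80)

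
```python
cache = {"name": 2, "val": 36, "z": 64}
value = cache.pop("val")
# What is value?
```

Trace:
`cache = {"name": 2, "val": 36, "z": 64}` → cache = {'name': 2, 'val': 36, 'z': 64}
`value = cache.pop("val")` → cache = {'name': 2, 'z': 64}; value = 36
So value = 36

Answer: 36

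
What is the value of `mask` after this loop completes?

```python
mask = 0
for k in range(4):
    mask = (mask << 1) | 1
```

Build 4 consecutive 1-bits: 0b1111
`mask` takes the values: 0 → 1 → 3 → 7 → 15

Answer: 15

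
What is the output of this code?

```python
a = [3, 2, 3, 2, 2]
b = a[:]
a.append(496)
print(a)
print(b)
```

Key concept: slice [:] creates copy.
Step by step:
`a = [3, 2, 3, 2, 2]` → a = [3, 2, 3, 2, 2]
`b = a[:]` → b = [3, 2, 3, 2, 2]
`a.append(496)` → a = [3, 2, 3, 2, 2, 496]
`print(a)` → prints [3, 2, 3, 2, 2, 496]
`print(b)` → prints [3, 2, 3, 2, 2]

Answer:
[3, 2, 3, 2, 2, 496]
[3, 2, 3, 2, 2]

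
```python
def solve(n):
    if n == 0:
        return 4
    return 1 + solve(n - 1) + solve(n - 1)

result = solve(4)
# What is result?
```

solve(n) = 1 + 2·solve(n-1), solve(0)=4. Closed form: (4+1)·2^4 - 1 = 79.

Answer: 79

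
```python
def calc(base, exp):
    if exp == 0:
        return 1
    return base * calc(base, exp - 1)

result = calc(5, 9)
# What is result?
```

calc(5, 9) = 5 * 5 * 5 * 5 * 5 * 5 * 5 * 5 * 5 = 1953125

Answer: 1953125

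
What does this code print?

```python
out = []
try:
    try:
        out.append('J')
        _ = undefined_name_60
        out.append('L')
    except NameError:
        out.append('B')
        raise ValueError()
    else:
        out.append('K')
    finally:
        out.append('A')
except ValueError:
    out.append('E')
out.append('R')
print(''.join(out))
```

Execution trace: 'J' (try body) → 'B' (except NameError) → 'A' (finally) → 'E' (outer except ValueError) → 'R' (after the try/except). Output: JBAER

Answer: JBAER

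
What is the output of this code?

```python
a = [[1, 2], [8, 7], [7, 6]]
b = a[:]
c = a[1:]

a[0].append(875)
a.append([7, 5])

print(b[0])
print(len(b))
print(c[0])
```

Key concept: slice with nested mutation.
Step by step:
`a = [[1, 2], [8, 7], [7, 6]]` → a = [[1, 2], [8, 7], [7, 6]]
`b = a[:]` → b = [[1, 2], [8, 7], [7, 6]]
`c = a[1:]` → c = [[8, 7], [7, 6]]
`a[0].append(875)` → a = [[1, 2, 875], [8, 7], [7, 6]]; b = [[1, 2, 875], [8, 7], [7, 6]]
`a.append([7, 5])` → a = [[1, 2, 875], [8, 7], [7, 6], [7, 5]]
`print(b[0])` → prints [1, 2, 875]
`print(len(b))` → prints 3
`print(c[0])` → prints [8, 7]

Answer:
[1, 2, 875]
3
[8, 7]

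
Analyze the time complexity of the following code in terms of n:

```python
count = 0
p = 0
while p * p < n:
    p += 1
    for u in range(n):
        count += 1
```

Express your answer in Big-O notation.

Each loop level contributes: √n × n. Multiplying the contributions gives O(n√n).

Answer: O(n√n)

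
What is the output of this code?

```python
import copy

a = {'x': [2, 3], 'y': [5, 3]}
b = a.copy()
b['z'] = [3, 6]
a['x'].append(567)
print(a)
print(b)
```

Key concept: shallow copy of dict with mutable values.
Step by step:
`a = {'x': [2, 3], 'y': [5, 3]}` → a = {'x': [2, 3], 'y': [5, 3]}
`b = a.copy()` → b = {'x': [2, 3], 'y': [5, 3]}
`b['z'] = [3, 6]` → b = {'x': [2, 3], 'y': [5, 3], 'z': [3, 6]}
`a['x'].append(567)` → a = {'x': [2, 3, 567], 'y': [5, 3]}; b = {'x': [2, 3, 567], 'y': [5, 3], 'z': [3, 6]}
`print(a)` → prints {'x': [2, 3, 567], 'y': [5, 3]}
`print(b)` → prints {'x': [2, 3, 567], 'y': [5, 3], 'z': [3, 6]}

Answer:
{'x': [2, 3, 567], 'y': [5, 3]}
{'x': [2, 3, 567], 'y': [5, 3], 'z': [3, 6]}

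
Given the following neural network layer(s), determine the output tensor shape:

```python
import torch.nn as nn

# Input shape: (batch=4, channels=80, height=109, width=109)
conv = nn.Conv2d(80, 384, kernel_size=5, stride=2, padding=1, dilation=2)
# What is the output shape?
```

Input: (4, 80, 109, 109) -> Output: (4, 384, 52, 52)

Answer: (4, 384, 52, 52)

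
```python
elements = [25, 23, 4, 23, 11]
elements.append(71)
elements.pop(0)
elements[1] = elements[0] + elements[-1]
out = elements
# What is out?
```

Trace:
`elements = [25, 23, 4, 23, 11]` → elements = [25, 23, 4, 23, 11]
`elements.append(71)` → elements = [25, 23, 4, 23, 11, 71]
`elements.pop(0)` → elements = [23, 4, 23, 11, 71]
`elements[1] = elements[0] + elements[-1]` → elements = [23, 94, 23, 11, 71]
`out = elements` → out = [23, 94, 23, 11, 71]
So out = [23, 94, 23, 11, 71]

Answer: [23, 94, 23, 11, 71]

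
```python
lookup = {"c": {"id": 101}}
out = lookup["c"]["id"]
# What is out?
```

Trace:
`lookup = {"c": {"id": 101}}` → lookup = {'c': {'id': 101}}
`out = lookup["c"]["id"]` → out = 101
So out = 101

Answer: 101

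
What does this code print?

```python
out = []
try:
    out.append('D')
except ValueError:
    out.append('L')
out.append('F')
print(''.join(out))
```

Execution trace: 'D' (try body, no exception) → 'F' (after the try/except). Output: DF

Answer: DF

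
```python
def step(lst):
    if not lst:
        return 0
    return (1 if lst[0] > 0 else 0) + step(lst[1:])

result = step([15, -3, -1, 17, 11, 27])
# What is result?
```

Count of positive elements in [15, -3, -1, 17, 11, 27] = 4

Answer: 4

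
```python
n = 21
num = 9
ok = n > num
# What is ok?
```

Trace:
`n = 21` → n = 21
`num = 9` → num = 9
`ok = n > num` → ok = True
So ok = True

Answer: True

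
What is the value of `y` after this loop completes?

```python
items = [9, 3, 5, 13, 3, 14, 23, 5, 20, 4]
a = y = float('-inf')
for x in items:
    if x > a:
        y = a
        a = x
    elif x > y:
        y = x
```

Second largest (with repeats) in [9, 3, 5, 13, 3, 14, 23, 5, 20, 4]
`y` takes the values: -inf → 3 → 5 → 9 → 13 → 14 → 20

Answer: 20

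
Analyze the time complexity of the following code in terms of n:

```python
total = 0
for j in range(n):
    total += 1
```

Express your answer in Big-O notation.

Each loop level contributes: n. Multiplying the contributions gives O(n).

Answer: O(n)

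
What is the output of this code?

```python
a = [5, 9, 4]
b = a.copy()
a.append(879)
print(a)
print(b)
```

Key concept: list.copy() creates independent copy.
Step by step:
`a = [5, 9, 4]` → a = [5, 9, 4]
`b = a.copy()` → b = [5, 9, 4]
`a.append(879)` → a = [5, 9, 4, 879]
`print(a)` → prints [5, 9, 4, 879]
`print(b)` → prints [5, 9, 4]

Answer:
[5, 9, 4, 879]
[5, 9, 4]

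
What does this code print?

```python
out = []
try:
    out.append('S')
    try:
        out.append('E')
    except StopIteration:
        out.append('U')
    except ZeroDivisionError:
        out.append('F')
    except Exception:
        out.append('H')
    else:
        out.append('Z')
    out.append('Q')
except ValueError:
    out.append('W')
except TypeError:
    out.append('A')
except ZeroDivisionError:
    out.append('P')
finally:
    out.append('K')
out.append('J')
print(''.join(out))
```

Execution trace: 'S' (try body) → 'E' (inner try body, no exception) → 'Z' (inner else) → 'Q' (try body, no exception) → 'K' (finally) → 'J' (after the try/except). Output: SEZQKJ

Answer: SEZQKJ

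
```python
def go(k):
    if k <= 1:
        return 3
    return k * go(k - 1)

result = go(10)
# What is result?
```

go(10) = 10 * 9 * 8 * 7 * 6 * 5 * 4 * 3 * 2 * 3 = 10886400

Answer: 10886400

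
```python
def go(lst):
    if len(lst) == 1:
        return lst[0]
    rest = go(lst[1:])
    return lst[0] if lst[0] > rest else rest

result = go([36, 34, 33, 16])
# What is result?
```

Recursive max over [36, 34, 33, 16] = 36

Answer: 36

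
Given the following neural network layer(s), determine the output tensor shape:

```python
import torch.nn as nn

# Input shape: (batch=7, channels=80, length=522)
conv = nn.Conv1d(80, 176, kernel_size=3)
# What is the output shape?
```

Input: (7, 80, 522) -> Output: (7, 176, 520)

Answer: (7, 176, 520)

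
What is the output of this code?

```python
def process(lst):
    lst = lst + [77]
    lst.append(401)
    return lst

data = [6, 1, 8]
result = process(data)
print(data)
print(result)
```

Key concept: rebinding parameter vs mutation.
Step by step:
`data = [6, 1, 8]` → data = [6, 1, 8]
`result = process(data)` → result = [6, 1, 8, 77, 401]
`print(data)` → prints [6, 1, 8]
`print(result)` → prints [6, 1, 8, 77, 401]

Answer:
[6, 1, 8]
[6, 1, 8, 77, 401]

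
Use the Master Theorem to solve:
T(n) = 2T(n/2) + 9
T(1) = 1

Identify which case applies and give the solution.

a=2, b=2, f(n)=9. log_2(2) = 1. Since c=0 < 1, Case 1 applies: T(n) = Θ(n^log_b(a)) = O(n).

Answer: O(n) - Case 1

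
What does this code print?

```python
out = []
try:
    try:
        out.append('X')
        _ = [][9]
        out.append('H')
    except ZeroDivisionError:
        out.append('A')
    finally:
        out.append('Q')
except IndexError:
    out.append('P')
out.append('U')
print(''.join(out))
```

Execution trace: 'X' (try body) → 'Q' (finally) → 'P' (outer except IndexError) → 'U' (after the try/except). Output: XQPU

Answer: XQPU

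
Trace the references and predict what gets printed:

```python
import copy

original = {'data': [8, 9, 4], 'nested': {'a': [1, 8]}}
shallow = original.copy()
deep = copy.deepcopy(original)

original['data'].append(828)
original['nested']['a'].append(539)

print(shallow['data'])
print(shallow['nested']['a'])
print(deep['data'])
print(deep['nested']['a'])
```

Key concept: comparing shallow vs deep copy.
Step by step:
`original = {'data': [8, 9, 4], 'nested': {'a': [1, 8]}}` → original = {'data': [8, 9, 4], 'nested': {'a': [1, 8]}}
`shallow = original.copy()` → shallow = {'data': [8, 9, 4], 'nested': {'a': [1, 8]}}
`deep = copy.deepcopy(original)` → deep = {'data': [8, 9, 4], 'nested': {'a': [1, 8]}}
`original['data'].append(828)` → original = {'data': [8, 9, 4, 828], 'nested': {'a': [1, 8]}}; shallow = {'data': [8, 9, 4, 828], 'nested': {'a': [1, 8]}}
`original['nested']['a'].append(539)` → original = {'data': [8, 9, 4, 828], 'nested': {'a': [1, 8, 539]}}; shallow = {'data': [8, 9, 4, 828], 'nested': {'a': [1, 8, 539]}}
`print(shallow['data'])` → prints [8, 9, 4, 828]
`print(shallow['nested']['a'])` → prints [1, 8, 539]
`print(deep['data'])` → prints [8, 9, 4]
`print(deep['nested']['a'])` → prints [1, 8]

Answer:
[8, 9, 4, 828]
[1, 8, 539]
[8, 9, 4]
[1, 8]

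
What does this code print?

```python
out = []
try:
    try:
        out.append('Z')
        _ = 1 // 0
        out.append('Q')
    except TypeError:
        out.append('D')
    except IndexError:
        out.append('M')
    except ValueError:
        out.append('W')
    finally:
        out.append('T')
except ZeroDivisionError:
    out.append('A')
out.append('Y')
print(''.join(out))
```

Execution trace: 'Z' (try body) → 'T' (finally) → 'A' (outer except ZeroDivisionError) → 'Y' (after the try/except). Output: ZTAY

Answer: ZTAY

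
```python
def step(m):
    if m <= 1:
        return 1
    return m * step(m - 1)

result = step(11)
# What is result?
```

step(11) = 11 * 10 * 9 * 8 * 7 * 6 * 5 * 4 * 3 * 2 * 1 = 39916800

Answer: 39916800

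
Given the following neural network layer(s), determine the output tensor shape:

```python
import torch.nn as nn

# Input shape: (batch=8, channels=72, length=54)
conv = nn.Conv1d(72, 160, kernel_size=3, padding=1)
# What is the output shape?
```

Input: (8, 72, 54) -> Output: (8, 160, 54)

Answer: (8, 160, 54)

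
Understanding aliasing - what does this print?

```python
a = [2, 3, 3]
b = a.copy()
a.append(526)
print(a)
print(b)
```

Key concept: list.copy() creates independent copy.
Step by step:
`a = [2, 3, 3]` → a = [2, 3, 3]
`b = a.copy()` → b = [2, 3, 3]
`a.append(526)` → a = [2, 3, 3, 526]
`print(a)` → prints [2, 3, 3, 526]
`print(b)` → prints [2, 3, 3]

Answer:
[2, 3, 3, 526]
[2, 3, 3]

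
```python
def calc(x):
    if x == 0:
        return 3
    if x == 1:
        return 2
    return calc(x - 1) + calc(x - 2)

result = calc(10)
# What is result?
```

Build up from base cases: calc(0)=3, calc(1)=2, calc(2)=5, calc(3)=7, calc(4)=12, calc(5)=19, calc(6)=31, ..., calc(10)=212

Answer: 212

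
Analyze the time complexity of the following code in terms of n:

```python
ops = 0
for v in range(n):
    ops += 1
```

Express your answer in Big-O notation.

Each loop level contributes: n. Multiplying the contributions gives O(n).

Answer: O(n)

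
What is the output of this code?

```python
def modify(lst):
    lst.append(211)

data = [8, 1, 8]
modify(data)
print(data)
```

Key concept: function modifies passed list.
Step by step:
`data = [8, 1, 8]` → data = [8, 1, 8]
`modify(data)` → data = [8, 1, 8, 211]
`print(data)` → prints [8, 1, 8, 211]

Answer: [8, 1, 8, 211]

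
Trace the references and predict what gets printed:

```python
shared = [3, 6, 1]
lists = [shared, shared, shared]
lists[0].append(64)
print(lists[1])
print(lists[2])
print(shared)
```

Key concept: list of same reference.
Step by step:
`shared = [3, 6, 1]` → shared = [3, 6, 1]
`lists = [shared, shared, shared]` → lists = [[3, 6, 1], [3, 6, 1], [3, 6, 1]]
`lists[0].append(64)` → shared = [3, 6, 1, 64]; lists = [[3, 6, 1, 64], [3, 6, 1, 64], [3, 6, 1, 64]]
`print(lists[1])` → prints [3, 6, 1, 64]
`print(lists[2])` → prints [3, 6, 1, 64]
`print(shared)` → prints [3, 6, 1, 64]

Answer:
[3, 6, 1, 64]
[3, 6, 1, 64]
[3, 6, 1, 64]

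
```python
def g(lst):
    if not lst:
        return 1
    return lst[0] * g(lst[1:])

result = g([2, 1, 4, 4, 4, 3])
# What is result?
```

Product over [2, 1, 4, 4, 4, 3] = 2 * 1 * 4 * 4 * 4 * 3 = 384

Answer: 384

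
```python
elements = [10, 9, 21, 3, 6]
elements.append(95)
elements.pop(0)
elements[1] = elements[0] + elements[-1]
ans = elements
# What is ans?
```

Trace:
`elements = [10, 9, 21, 3, 6]` → elements = [10, 9, 21, 3, 6]
`elements.append(95)` → elements = [10, 9, 21, 3, 6, 95]
`elements.pop(0)` → elements = [9, 21, 3, 6, 95]
`elements[1] = elements[0] + elements[-1]` → elements = [9, 104, 3, 6, 95]
`ans = elements` → ans = [9, 104, 3, 6, 95]
So ans = [9, 104, 3, 6, 95]

Answer: [9, 104, 3, 6, 95]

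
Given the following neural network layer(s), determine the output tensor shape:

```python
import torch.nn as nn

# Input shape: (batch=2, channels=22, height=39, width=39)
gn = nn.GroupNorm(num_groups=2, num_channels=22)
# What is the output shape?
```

Input: (2, 22, 39, 39) -> Output: (2, 22, 39, 39)

Answer: (2, 22, 39, 39)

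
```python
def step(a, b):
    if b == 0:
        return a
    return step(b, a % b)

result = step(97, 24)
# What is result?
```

step(97, 24) -> step(24, 1) -> step(1, 0) -> 1

Answer: 1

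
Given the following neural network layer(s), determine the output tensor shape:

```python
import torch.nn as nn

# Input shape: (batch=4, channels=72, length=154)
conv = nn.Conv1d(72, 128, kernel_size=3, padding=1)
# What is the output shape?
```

Input: (4, 72, 154) -> Output: (4, 128, 154)

Answer: (4, 128, 154)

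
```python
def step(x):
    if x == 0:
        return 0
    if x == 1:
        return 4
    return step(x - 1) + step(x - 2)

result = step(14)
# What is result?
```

Build up from base cases: step(0)=0, step(1)=4, step(2)=4, step(3)=8, step(4)=12, step(5)=20, step(6)=32, ..., step(14)=1508

Answer: 1508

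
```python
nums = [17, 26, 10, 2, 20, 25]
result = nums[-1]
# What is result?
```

Trace:
`nums = [17, 26, 10, 2, 20, 25]` → nums = [17, 26, 10, 2, 20, 25]
`result = nums[-1]` → result = 25
So result = 25

Answer: 25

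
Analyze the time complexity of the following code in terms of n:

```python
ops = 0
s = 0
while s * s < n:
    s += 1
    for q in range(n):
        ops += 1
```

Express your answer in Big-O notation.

Each loop level contributes: √n × n. Multiplying the contributions gives O(n√n).

Answer: O(n√n)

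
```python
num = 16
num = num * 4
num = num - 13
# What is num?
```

Trace:
`num = 16` → num = 16
`num = num * 4` → num = 64
`num = num - 13` → num = 51
So num = 51

Answer: 51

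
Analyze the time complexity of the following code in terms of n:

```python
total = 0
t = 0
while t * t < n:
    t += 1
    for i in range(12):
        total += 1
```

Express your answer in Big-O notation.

Each loop level contributes: √n × 1. Multiplying the contributions gives O(√n).

Answer: O(√n)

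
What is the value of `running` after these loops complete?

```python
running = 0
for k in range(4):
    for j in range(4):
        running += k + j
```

Sum of all k+j for k,j in 4x4
`running` takes the values: 0 → 1 → 3 → 6 → 7 → 9 → 12 → 16 → 18 → 21 → 25 → 30 → 33 → 37 → 42 → 48

Answer: 48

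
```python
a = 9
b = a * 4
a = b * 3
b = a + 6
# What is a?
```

Trace:
`a = 9` → a = 9
`b = a * 4` → b = 36
`a = b * 3` → a = 108
`b = a + 6` → b = 114
So a = 108

Answer: 108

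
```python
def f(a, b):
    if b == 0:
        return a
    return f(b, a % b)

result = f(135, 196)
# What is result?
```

f(135, 196) -> f(196, 135) -> f(135, 61) -> f(61, 13) -> f(13, 9) -> f(9, 4) -> f(4, 1) -> f(1, 0) -> 1

Answer: 1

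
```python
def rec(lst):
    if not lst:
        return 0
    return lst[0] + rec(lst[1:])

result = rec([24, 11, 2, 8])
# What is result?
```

24 + 11 + 2 + 8 + 0 = 45

Answer: 45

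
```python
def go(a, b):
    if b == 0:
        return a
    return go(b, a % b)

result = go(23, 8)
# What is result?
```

go(23, 8) -> go(8, 7) -> go(7, 1) -> go(1, 0) -> 1

Answer: 1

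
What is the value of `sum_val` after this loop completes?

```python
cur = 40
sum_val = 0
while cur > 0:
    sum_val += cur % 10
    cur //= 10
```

Sum digits of 40
`sum_val` takes the values: 0 → 4

Answer: 4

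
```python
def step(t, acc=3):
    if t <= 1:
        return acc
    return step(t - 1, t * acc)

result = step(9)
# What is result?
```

Accumulator trace (n, acc): (9, 3) -> (8, 27) -> (7, 216) -> (6, 1512) -> (5, 9072) -> (4, 45360) -> (3, 181440) -> (2, 544320) -> (1, 1088640) -> return 1088640

Answer: 1088640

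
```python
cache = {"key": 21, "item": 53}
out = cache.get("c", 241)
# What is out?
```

Trace:
`cache = {"key": 21, "item": 53}` → cache = {'key': 21, 'item': 53}
`out = cache.get("c", 241)` → out = 241
So out = 241

Answer: 241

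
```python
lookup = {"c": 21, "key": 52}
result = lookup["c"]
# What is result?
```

Trace:
`lookup = {"c": 21, "key": 52}` → lookup = {'c': 21, 'key': 52}
`result = lookup["c"]` → result = 21
So result = 21

Answer: 21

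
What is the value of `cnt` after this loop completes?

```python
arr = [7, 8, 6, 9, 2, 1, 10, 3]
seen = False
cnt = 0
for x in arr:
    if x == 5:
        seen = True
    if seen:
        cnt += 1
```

Count elements after first 5 in [7, 8, 6, 9, 2, 1, 10, 3]
`cnt` takes the values: 0

Answer: 0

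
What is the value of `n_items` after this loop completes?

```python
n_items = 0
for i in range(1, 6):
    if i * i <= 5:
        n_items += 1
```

Count numbers where i² ≤ 5
`n_items` takes the values: 0 → 1 → 2

Answer: 2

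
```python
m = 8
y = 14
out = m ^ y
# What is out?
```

Trace:
`m = 8` → m = 8
`y = 14` → y = 14
`out = m ^ y` → out = 6
So out = 6

Answer: 6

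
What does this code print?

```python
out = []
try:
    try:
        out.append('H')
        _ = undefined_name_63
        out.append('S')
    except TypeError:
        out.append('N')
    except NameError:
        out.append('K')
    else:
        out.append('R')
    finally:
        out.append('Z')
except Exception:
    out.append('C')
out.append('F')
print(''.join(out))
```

Execution trace: 'H' (inner try body) → 'K' (inner except NameError) → 'Z' (inner finally) → 'F' (after the try/except). Output: HKZF

Answer: HKZF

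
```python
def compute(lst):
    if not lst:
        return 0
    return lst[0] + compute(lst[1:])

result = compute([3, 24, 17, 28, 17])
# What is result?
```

3 + 24 + 17 + 28 + 17 + 0 = 89

Answer: 89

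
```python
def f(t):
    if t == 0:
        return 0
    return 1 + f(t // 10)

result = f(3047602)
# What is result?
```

Count of digits of 3047602: 7

Answer: 7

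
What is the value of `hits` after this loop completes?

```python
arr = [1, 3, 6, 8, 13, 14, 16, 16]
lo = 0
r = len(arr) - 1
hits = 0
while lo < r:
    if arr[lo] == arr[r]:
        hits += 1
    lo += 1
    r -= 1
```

Count matching pairs from ends
`hits` takes the values: 0

Answer: 0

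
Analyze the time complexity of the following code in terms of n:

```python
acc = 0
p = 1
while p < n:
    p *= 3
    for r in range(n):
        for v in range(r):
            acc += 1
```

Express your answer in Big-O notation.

Each loop level contributes: log n × n × n. Multiplying the contributions gives O(n^2 log n).

Answer: O(n^2 log n)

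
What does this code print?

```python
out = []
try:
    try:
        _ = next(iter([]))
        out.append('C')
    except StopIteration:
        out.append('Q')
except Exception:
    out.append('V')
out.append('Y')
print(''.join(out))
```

Execution trace: 'Q' (inner except StopIteration) → 'Y' (after the try/except). Output: QY

Answer: QY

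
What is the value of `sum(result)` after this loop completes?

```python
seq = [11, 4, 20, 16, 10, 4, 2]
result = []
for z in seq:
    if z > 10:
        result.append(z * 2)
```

Sum of doubled values > 10
`result` takes the values: [] → [22] → [22, 40] → [22, 40, 32]
So `sum(result)` = 94

Answer: 94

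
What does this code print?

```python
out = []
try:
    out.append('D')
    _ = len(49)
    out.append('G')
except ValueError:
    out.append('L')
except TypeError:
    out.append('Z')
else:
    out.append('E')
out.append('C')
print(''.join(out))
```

Execution trace: 'D' (try body) → 'Z' (except TypeError) → 'C' (after the try/except). Output: DZC

Answer: DZC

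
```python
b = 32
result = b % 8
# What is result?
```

Trace:
`b = 32` → b = 32
`result = b % 8` → result = 0
So result = 0

Answer: 0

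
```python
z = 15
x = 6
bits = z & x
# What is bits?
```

Trace:
`z = 15` → z = 15
`x = 6` → x = 6
`bits = z & x` → bits = 6
So bits = 6

Answer: 6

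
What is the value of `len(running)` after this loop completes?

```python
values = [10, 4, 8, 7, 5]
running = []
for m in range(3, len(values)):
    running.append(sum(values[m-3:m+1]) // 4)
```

Number of 4-element averages
`running` takes the values: [] → [7] → [7, 6]
So `len(running)` = 2

Answer: 2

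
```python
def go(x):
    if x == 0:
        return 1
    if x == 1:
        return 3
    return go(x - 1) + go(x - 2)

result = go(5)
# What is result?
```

Build up from base cases: go(0)=1, go(1)=3, go(2)=4, go(3)=7, go(4)=11, go(5)=18

Answer: 18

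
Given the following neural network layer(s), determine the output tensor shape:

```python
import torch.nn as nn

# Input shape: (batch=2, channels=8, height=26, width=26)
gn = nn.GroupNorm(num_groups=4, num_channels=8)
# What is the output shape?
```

Input: (2, 8, 26, 26) -> Output: (2, 8, 26, 26)

Answer: (2, 8, 26, 26)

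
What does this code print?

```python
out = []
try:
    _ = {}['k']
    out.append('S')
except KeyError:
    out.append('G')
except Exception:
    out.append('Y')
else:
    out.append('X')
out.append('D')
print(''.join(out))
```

Execution trace: 'G' (except KeyError) → 'D' (after the try/except). Output: GD

Answer: GD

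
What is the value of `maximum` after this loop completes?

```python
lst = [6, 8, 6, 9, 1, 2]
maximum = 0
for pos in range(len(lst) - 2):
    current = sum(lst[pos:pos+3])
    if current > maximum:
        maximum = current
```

Max sum of 3-element window in [6, 8, 6, 9, 1, 2]
`maximum` takes the values: 0 → 20 → 23

Answer: 23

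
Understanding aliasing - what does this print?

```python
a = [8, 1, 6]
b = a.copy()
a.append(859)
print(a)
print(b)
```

Key concept: list.copy() creates independent copy.
Step by step:
`a = [8, 1, 6]` → a = [8, 1, 6]
`b = a.copy()` → b = [8, 1, 6]
`a.append(859)` → a = [8, 1, 6, 859]
`print(a)` → prints [8, 1, 6, 859]
`print(b)` → prints [8, 1, 6]

Answer:
[8, 1, 6, 859]
[8, 1, 6]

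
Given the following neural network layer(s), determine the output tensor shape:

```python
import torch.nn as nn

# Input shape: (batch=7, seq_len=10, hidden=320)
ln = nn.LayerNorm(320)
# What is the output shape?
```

Input: (7, 10, 320) -> Output: (7, 10, 320)

Answer: (7, 10, 320)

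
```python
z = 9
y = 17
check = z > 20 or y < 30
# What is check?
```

Trace:
`z = 9` → z = 9
`y = 17` → y = 17
`check = z > 20 or y < 30` → check = True
So check = True

Answer: True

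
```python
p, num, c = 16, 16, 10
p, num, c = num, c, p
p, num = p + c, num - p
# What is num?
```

Trace:
`p, num, c = 16, 16, 10` → p = 16; num = 16; c = 10
`p, num, c = num, c, p` → p = 16; num = 10; c = 16
`p, num = p + c, num - p` → p = 32; num = -6
So num = -6

Answer: -6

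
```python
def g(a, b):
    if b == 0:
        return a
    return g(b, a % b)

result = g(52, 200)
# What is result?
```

g(52, 200) -> g(200, 52) -> g(52, 44) -> g(44, 8) -> g(8, 4) -> g(4, 0) -> 4

Answer: 4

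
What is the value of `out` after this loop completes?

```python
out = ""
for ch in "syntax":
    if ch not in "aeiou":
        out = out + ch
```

Remove vowels from 'syntax'
`out` takes the values: "" → "s" → "sy" → "syn" → "synt" → "syntx"

Answer: "syntx"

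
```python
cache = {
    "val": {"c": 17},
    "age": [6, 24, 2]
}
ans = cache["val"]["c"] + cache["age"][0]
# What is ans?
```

Trace:
`cache = { ...` → cache = {'val': {'c': 17}, 'age': [6, 24, 2]}
`ans = cache["val"]["c"] + cache["age"][0]` → ans = 23
So ans = 23

Answer: 23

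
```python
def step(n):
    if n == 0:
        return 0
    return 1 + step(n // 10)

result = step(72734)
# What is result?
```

Count of digits of 72734: 5

Answer: 5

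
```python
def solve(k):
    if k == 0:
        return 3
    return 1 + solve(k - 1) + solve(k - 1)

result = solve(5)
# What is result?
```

solve(k) = 1 + 2·solve(k-1), solve(0)=3. Closed form: (3+1)·2^5 - 1 = 127.

Answer: 127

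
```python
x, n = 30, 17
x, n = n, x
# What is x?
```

Trace:
`x, n = 30, 17` → x = 30; n = 17
`x, n = n, x` → x = 17; n = 30
So x = 17

Answer: 17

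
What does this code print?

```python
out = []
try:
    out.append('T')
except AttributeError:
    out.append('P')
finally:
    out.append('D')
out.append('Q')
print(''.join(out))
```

Execution trace: 'T' (try body, no exception) → 'D' (finally) → 'Q' (after the try/except). Output: TDQ

Answer: TDQ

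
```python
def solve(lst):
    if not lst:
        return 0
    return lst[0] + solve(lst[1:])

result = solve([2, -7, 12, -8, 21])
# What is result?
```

2 + (-7) + 12 + (-8) + 21 + 0 = 20

Answer: 20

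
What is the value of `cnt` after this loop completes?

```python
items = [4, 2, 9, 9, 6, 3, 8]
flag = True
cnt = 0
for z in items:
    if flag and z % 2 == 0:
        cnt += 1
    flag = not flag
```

Count even values at even positions
`cnt` takes the values: 0 → 1 → 2 → 3

Answer: 3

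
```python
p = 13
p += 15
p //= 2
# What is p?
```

Trace:
`p = 13` → p = 13
`p += 15` → p = 28
`p //= 2` → p = 14
So p = 14

Answer: 14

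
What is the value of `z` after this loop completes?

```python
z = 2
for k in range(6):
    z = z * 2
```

Multiply by 2, 6 times: 2 * 2^6 = 128
`z` takes the values: 2 → 4 → 8 → 16 → 32 → 64 → 128

Answer: 128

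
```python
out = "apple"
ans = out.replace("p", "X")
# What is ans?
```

Trace:
`out = "apple"` → out = 'apple'
`ans = out.replace("p", "X")` → ans = 'aXXle'
So ans = 'aXXle'

Answer: 'aXXle'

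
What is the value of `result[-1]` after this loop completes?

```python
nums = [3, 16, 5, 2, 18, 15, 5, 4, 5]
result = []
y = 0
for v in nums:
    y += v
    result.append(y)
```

Cumulative sum ends at 73
`result` takes the values: [] → [3] → [3, 19] → [3, 19, 24] → [3, 19, 24, 26] → [3, 19, 24, 26, 44] → [3, 19, 24, 26, 44, 59] → [3, 19, 24, 26, 44, 59, 64] → [3, 19, 24, 26, 44, 59, 64, 68] → [3, 19, 24, 26, 44, 59, 64, 68, 73]
So `result[-1]` = 73

Answer: 73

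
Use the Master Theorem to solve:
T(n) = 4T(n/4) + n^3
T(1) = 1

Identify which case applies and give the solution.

a=4, b=4, f(n)=n^3. log_4(4) = 1. Since c=3 > 1 and the regularity condition holds (4(n/4)^3 = (4/4^3)n^3 with 4/4^3 < 1), Case 3 applies: T(n) = Θ(f(n)) = O(n^3).

Answer: O(n^3) - Case 3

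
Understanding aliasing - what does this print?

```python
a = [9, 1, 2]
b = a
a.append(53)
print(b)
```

Key concept: basic list aliasing.
Step by step:
`a = [9, 1, 2]` → a = [9, 1, 2]
`b = a` → b = [9, 1, 2] (same object as a)
`a.append(53)` → a = [9, 1, 2, 53] (same object as b); b = [9, 1, 2, 53] (same object as a)
`print(b)` → prints [9, 1, 2, 53]

Answer: [9, 1, 2, 53]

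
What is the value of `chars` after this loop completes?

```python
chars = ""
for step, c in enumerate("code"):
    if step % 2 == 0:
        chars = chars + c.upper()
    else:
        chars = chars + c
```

Uppercase even positions in 'code'
`chars` takes the values: "" → "C" → "Co" → "CoD" → "CoDe"

Answer: "CoDe"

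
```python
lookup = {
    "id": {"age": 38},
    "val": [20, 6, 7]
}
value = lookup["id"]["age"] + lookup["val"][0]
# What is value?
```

Trace:
`lookup = { ...` → lookup = {'id': {'age': 38}, 'val': [20, 6, 7]}
`value = lookup["id"]["age"] + lookup["val"][0]` → value = 58
So value = 58

Answer: 58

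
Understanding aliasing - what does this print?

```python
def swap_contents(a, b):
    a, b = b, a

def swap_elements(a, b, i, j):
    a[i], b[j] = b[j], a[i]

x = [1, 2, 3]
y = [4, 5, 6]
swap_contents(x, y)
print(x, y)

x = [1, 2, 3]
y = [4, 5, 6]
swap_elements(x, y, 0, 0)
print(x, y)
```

Key concept: parameter rebinding vs mutation.
Step by step:
`x = [1, 2, 3]` → x = [1, 2, 3]
`y = [4, 5, 6]` → y = [4, 5, 6]
`swap_contents(x, y)` → no visible change to tracked variables
`print(x, y)` → prints [1, 2, 3] [4, 5, 6]
`x = [1, 2, 3]` → x = [1, 2, 3]
`y = [4, 5, 6]` → y = [4, 5, 6]
`swap_elements(x, y, 0, 0)` → x = [4, 2, 3]; y = [1, 5, 6]
`print(x, y)` → prints [4, 2, 3] [1, 5, 6]

Answer:
[1, 2, 3] [4, 5, 6]
[4, 2, 3] [1, 5, 6]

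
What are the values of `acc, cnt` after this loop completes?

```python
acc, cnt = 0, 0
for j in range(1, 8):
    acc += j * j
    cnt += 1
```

Sum of squares and count
`acc, cnt` takes the values: (0, 0) → (1, 0) → (1, 1) → (5, 1) → (5, 2) → (14, 2) → (14, 3) → (30, 3) → (30, 4) → (55, 4) → (55, 5) → (91, 5) → (91, 6) → (140, 6) → (140, 7)

Answer: 140, 7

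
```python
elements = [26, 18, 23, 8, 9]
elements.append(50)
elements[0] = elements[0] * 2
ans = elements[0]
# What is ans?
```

Trace:
`elements = [26, 18, 23, 8, 9]` → elements = [26, 18, 23, 8, 9]
`elements.append(50)` → elements = [26, 18, 23, 8, 9, 50]
`elements[0] = elements[0] * 2` → elements = [52, 18, 23, 8, 9, 50]
`ans = elements[0]` → ans = 52
So ans = 52

Answer: 52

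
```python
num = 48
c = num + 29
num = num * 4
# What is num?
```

Trace:
`num = 48` → num = 48
`c = num + 29` → c = 77
`num = num * 4` → num = 192
So num = 192

Answer: 192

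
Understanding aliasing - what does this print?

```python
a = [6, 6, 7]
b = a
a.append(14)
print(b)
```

Key concept: basic list aliasing.
Step by step:
`a = [6, 6, 7]` → a = [6, 6, 7]
`b = a` → b = [6, 6, 7] (same object as a)
`a.append(14)` → a = [6, 6, 7, 14] (same object as b); b = [6, 6, 7, 14] (same object as a)
`print(b)` → prints [6, 6, 7, 14]

Answer: [6, 6, 7, 14]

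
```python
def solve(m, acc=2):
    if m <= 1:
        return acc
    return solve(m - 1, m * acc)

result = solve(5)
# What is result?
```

Accumulator trace (n, acc): (5, 2) -> (4, 10) -> (3, 40) -> (2, 120) -> (1, 240) -> return 240

Answer: 240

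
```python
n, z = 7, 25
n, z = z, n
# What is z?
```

Trace:
`n, z = 7, 25` → n = 7; z = 25
`n, z = z, n` → n = 25; z = 7
So z = 7

Answer: 7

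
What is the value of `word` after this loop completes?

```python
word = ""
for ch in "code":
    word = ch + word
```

Reverse 'code'
`word` takes the values: "" → "c" → "oc" → "doc" → "edoc"

Answer: "edoc"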